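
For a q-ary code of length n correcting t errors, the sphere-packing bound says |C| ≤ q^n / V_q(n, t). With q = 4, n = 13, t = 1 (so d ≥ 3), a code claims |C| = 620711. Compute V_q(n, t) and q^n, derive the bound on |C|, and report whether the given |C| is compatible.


V_q(n, t) = 40, q^n = 67108864, Hamming bound = 1677721, |C| = 620711 ≤ bound (satisfied).

Step 1: Compute V_q(n, t) = Σ_{j=0}^1 C(n, j) (q−1)^j.
  j = 0: C(13,0)·(3)^0 = 1·1 = 1.
  j = 1: C(13,1)·(3)^1 = 13·3 = 39.
  V_q(n, t) = 1 + 39 = 40.
Step 2: q^n = 4^13 = 67108864.
Step 3: Hamming bound ⌊q^n / V_q(n,t)⌋ = ⌊67108864/40⌋ = 1677721.
Step 4: Compare |C| = 620711 to 1677721: satisfied.
The claimed |C| lies below the Hamming bound.


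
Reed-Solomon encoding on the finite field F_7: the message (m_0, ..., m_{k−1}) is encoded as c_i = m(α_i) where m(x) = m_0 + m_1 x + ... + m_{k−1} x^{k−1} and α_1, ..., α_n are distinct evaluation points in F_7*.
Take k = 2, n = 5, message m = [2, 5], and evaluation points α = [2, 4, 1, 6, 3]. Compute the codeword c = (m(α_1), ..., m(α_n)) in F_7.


c = [5, 1, 0, 4, 3]

Message polynomial: m(x) = 2 + 5·x (mod 7).
For each evaluation point α_i, compute m(α_i) mod 7:
  α_1 = 2: Horner steps 5 → 5, so m(2) = 5.
  α_2 = 4: Horner steps 5 → 1, so m(4) = 1.
  α_3 = 1: Horner steps 5 → 0, so m(1) = 0.
  α_4 = 6: Horner steps 5 → 4, so m(6) = 4.
  α_5 = 3: Horner steps 5 → 3, so m(3) = 3.
Codeword c = [5, 1, 0, 4, 3] ∈ F_7^5.


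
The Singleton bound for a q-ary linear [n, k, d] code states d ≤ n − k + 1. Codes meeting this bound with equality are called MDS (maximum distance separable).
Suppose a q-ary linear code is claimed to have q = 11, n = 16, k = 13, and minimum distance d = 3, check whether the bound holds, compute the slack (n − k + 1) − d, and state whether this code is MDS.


Singleton RHS = n − k + 1 = 4, slack = 1, bound satisfied, not MDS.

Singleton bound: d ≤ n − k + 1.
Here n = 16, k = 13, so n − k + 1 = 4.
Given d = 3, check d ≤ 4: YES.
Slack = (n − k + 1) − d = 1.
The code is NOT MDS (slack = 1 > 0).
Description: the claimed parameters are [16, 13, 3]_11; such a code would be non-MDS.


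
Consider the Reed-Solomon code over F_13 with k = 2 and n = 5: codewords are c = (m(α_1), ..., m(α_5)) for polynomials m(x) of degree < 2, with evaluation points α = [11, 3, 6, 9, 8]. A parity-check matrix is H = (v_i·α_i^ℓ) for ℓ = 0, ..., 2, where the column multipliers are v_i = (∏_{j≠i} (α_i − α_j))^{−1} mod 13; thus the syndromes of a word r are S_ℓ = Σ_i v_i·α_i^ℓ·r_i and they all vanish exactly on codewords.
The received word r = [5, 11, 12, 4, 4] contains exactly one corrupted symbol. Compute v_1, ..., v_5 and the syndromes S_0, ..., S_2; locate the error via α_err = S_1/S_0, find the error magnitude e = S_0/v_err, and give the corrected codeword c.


S = (10, 12, 4), error at position 4, error magnitude e = 4, c = [5, 11, 12, 0, 4].

Step 1: column multipliers v_i = (∏_{j≠i}(α_i − α_j))^{−1} mod 13.
  i = 1 (α = 11): (11−3)(11−6)(11−9)(11−8) = 8·5·2·3 = 240 ≡ 6, so v_1 = 6^{−1} = 11 (mod 13).
  i = 2 (α = 3): (3−11)(3−6)(3−9)(3−8) = (−8)·(−3)·(−6)·(−5) = 720 ≡ 5, so v_2 = 5^{−1} = 8 (mod 13).
  i = 3 (α = 6): (6−11)(6−3)(6−9)(6−8) = (−5)·3·(−3)·(−2) = −90 ≡ 1, so v_3 = 1^{−1} = 1 (mod 13).
  i = 4 (α = 9): (9−11)(9−3)(9−6)(9−8) = (−2)·6·3·1 = −36 ≡ 3, so v_4 = 3^{−1} = 9 (mod 13).
  i = 5 (α = 8): (8−11)(8−3)(8−6)(8−9) = (−3)·5·2·(−1) = 30 ≡ 4, so v_5 = 4^{−1} = 10 (mod 13).
  v = [11, 8, 1, 9, 10].
Step 2: syndromes of r = [5, 11, 12, 4, 4] (all sums mod 13).
  S_0 = Σ v_i r_i = 11·5 + 8·11 + 1·12 + 9·4 + 10·4 = 231 ≡ 10.
  S_1 = Σ v_i α_i r_i = 11·11·5 + 8·3·11 + 1·6·12 + 9·9·4 + 10·8·4 = 1585 ≡ 12.
  α_i^2 mod 13 = [4, 9, 10, 3, 12].
  S_2 = Σ v_i α_i^2 r_i = 11·4·5 + 8·9·11 + 1·10·12 + 9·3·4 + 10·12·4 = 1720 ≡ 4.
  S = (10, 12, 4) ≠ 0, so r is not a codeword (an error is present).
Step 3: locate the error. For a single error e at position i, S_ℓ = v_i·e·α_i^ℓ, so α_err = S_1/S_0.
  S_0^{−1} = 10^{−1} = 4 (mod 13), so α_err = 12·4 = 48 ≡ 9 = α_4. Error position i = 4.
  Consistency check: S_2/S_1 = 4·12 = 48 ≡ 9 = α_err ✓ (single-error assumption holds).
Step 4: error magnitude e = S_0/v_4 = S_0·∏_{j≠4}(α_4 − α_j) = 10·3 = 30 ≡ 4 (mod 13).
Step 5: correct position 4: c_4 = r_4 − e = 4 − 4 ≡ 0 (mod 13). Hence c = [5, 11, 12, 0, 4].
  Check: interpolating c through the α_i gives m(x) = 10 + 9·x (degree < 2) with m(α_i) = c_i for every i, so c is indeed a codeword.


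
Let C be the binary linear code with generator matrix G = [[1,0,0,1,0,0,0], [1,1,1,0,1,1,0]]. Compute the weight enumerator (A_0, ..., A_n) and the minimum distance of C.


Weight distribution: A_0 = 1, A_2 = 1, A_5 = 2. Minimum distance d = 2.

Enumerate all 2^2 = 4 messages m ∈ F_2^2.
For each, compute codeword c = mG in F_2^7, then tally its weight.
  m = 00 → c = 0000000, weight = 0.
  m = 10 → c = 1001000, weight = 2.
  m = 01 → c = 1110110, weight = 5.
  m = 11 → c = 0111110, weight = 5.
Tally weights:
  weight 0: 1 codewords.
  weight 2: 1 codewords.
  weight 5: 2 codewords.
Minimum distance d = smallest w > 0 with A_w > 0 = 2.
Sanity: Σ A_w = 4 = 2^2 = 4 ✓.


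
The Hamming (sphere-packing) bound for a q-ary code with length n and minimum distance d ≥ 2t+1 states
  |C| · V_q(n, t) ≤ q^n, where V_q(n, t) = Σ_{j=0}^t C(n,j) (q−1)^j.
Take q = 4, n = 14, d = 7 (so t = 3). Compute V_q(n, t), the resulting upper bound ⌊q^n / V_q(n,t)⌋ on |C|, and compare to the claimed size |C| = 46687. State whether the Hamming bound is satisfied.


V_q(n, t) = 10690, q^n = 268435456, Hamming bound = 25110, |C| = 46687 > bound (violated).

Step 1: Compute V_q(n, t) = Σ_{j=0}^3 C(n, j) (q−1)^j.
  j = 0: C(14,0)·(3)^0 = 1·1 = 1.
  j = 1: C(14,1)·(3)^1 = 14·3 = 42.
  j = 2: C(14,2)·(3)^2 = 91·9 = 819.
  j = 3: C(14,3)·(3)^3 = 364·27 = 9828.
  V_q(n, t) = 1 + 42 + 819 + 9828 = 10690.
Step 2: q^n = 4^14 = 268435456.
Step 3: Hamming bound ⌊q^n / V_q(n,t)⌋ = ⌊268435456/10690⌋ = 25110.
Step 4: Compare |C| = 46687 to 25110: violated.
The claimed |C| lies above the Hamming bound, so no 4-ary code of length 14 with d ≥ 7 can have 46687 codewords.


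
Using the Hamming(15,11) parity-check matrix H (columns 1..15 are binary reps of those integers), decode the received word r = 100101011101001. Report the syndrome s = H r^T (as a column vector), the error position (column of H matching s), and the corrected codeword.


s = (1, 0, 1, 1)^T, error position = 11, corrected codeword c = 100101011111001

Compute s = H r^T mod 2 one row at a time:
  s_1 = 1 + 1 + 1 + 0 + 1 + 0 + 0 + 1 = 5 ≡ 1 (mod 2).
  s_2 = 1 + 0 + 1 + 0 + 1 + 0 + 0 + 1 = 4 ≡ 0 (mod 2).
  s_3 = 0 + 0 + 1 + 0 + 1 + 0 + 0 + 1 = 3 ≡ 1 (mod 2).
  s_4 = 1 + 0 + 0 + 0 + 1 + 0 + 0 + 1 = 3 ≡ 1 (mod 2).
s = (1, 0, 1, 1)^T — this equals column 11 of H (binary 1011), so error is at position 11.
Correct: flip bit 11 of r = 100101011101001 to get c = 100101011111001.


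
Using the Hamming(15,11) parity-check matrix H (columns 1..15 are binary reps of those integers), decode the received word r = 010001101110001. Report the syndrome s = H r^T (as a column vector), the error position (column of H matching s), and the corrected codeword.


s = (0, 1, 0, 0)^T, error position = 4, corrected codeword c = 010101101110001

Compute s = H r^T mod 2 one row at a time:
  s_1 = 0 + 1 + 1 + 1 + 0 + 0 + 0 + 1 = 4 ≡ 0 (mod 2).
  s_2 = 0 + 0 + 1 + 1 + 0 + 0 + 0 + 1 = 3 ≡ 1 (mod 2).
  s_3 = 1 + 0 + 1 + 1 + 1 + 1 + 0 + 1 = 6 ≡ 0 (mod 2).
  s_4 = 0 + 0 + 0 + 1 + 1 + 1 + 0 + 1 = 4 ≡ 0 (mod 2).
s = (0, 1, 0, 0)^T — this equals column 4 of H (binary 0100), so error is at position 4.
Correct: flip bit 4 of r = 010001101110001 to get c = 010101101110001.


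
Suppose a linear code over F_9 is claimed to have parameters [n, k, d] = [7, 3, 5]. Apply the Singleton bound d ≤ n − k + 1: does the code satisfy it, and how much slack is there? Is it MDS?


Singleton RHS = n − k + 1 = 5, slack = 0, bound satisfied, MDS.

Singleton bound: d ≤ n − k + 1.
Here n = 7, k = 3, so n − k + 1 = 5.
Given d = 5, check d ≤ 5: YES.
Slack = (n − k + 1) − d = 0.
The code is MDS (slack = 0).
Description: the claimed parameters are [7, 3, 5]_9; such a code would be MDS (meets Singleton bound).


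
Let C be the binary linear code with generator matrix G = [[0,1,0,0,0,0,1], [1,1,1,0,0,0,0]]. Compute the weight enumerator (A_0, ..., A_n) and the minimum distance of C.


Weight distribution: A_0 = 1, A_2 = 1, A_3 = 2. Minimum distance d = 2.

Enumerate all 2^2 = 4 messages m ∈ F_2^2.
For each, compute codeword c = mG in F_2^7, then tally its weight.
  m = 00 → c = 0000000, weight = 0.
  m = 10 → c = 0100001, weight = 2.
  m = 01 → c = 1110000, weight = 3.
  m = 11 → c = 1010001, weight = 3.
Tally weights:
  weight 0: 1 codewords.
  weight 2: 1 codewords.
  weight 3: 2 codewords.
Minimum distance d = smallest w > 0 with A_w > 0 = 2.
Sanity: Σ A_w = 4 = 2^2 = 4 ✓.


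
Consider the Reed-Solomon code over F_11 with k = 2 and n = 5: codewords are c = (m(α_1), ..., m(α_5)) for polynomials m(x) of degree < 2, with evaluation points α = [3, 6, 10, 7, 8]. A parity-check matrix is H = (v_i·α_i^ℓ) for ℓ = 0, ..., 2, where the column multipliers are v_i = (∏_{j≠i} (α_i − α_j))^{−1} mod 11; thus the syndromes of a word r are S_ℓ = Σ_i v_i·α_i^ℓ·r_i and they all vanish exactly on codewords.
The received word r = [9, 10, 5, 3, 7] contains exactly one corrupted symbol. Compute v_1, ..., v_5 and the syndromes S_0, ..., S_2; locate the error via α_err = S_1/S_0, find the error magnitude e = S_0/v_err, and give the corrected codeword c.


S = (4, 7, 4), error at position 3, error magnitude e = 1, c = [9, 10, 4, 3, 7].

Step 1: column multipliers v_i = (∏_{j≠i}(α_i − α_j))^{−1} mod 11.
  i = 1 (α = 3): (3−6)(3−10)(3−7)(3−8) = (−3)·(−7)·(−4)·(−5) = 420 ≡ 2, so v_1 = 2^{−1} = 6 (mod 11).
  i = 2 (α = 6): (6−3)(6−10)(6−7)(6−8) = 3·(−4)·(−1)·(−2) = −24 ≡ 9, so v_2 = 9^{−1} = 5 (mod 11).
  i = 3 (α = 10): (10−3)(10−6)(10−7)(10−8) = 7·4·3·2 = 168 ≡ 3, so v_3 = 3^{−1} = 4 (mod 11).
  i = 4 (α = 7): (7−3)(7−6)(7−10)(7−8) = 4·1·(−3)·(−1) = 12 ≡ 1, so v_4 = 1^{−1} = 1 (mod 11).
  i = 5 (α = 8): (8−3)(8−6)(8−10)(8−7) = 5·2·(−2)·1 = −20 ≡ 2, so v_5 = 2^{−1} = 6 (mod 11).
  v = [6, 5, 4, 1, 6].
Step 2: syndromes of r = [9, 10, 5, 3, 7] (all sums mod 11).
  S_0 = Σ v_i r_i = 6·9 + 5·10 + 4·5 + 1·3 + 6·7 = 169 ≡ 4.
  S_1 = Σ v_i α_i r_i = 6·3·9 + 5·6·10 + 4·10·5 + 1·7·3 + 6·8·7 = 1019 ≡ 7.
  α_i^2 mod 11 = [9, 3, 1, 5, 9].
  S_2 = Σ v_i α_i^2 r_i = 6·9·9 + 5·3·10 + 4·1·5 + 1·5·3 + 6·9·7 = 1049 ≡ 4.
  S = (4, 7, 4) ≠ 0, so r is not a codeword (an error is present).
Step 3: locate the error. For a single error e at position i, S_ℓ = v_i·e·α_i^ℓ, so α_err = S_1/S_0.
  S_0^{−1} = 4^{−1} = 3 (mod 11), so α_err = 7·3 = 21 ≡ 10 = α_3. Error position i = 3.
  Consistency check: S_2/S_1 = 4·8 = 32 ≡ 10 = α_err ✓ (single-error assumption holds).
Step 4: error magnitude e = S_0/v_3 = S_0·∏_{j≠3}(α_3 − α_j) = 4·3 = 12 ≡ 1 (mod 11).
Step 5: correct position 3: c_3 = r_3 − e = 5 − 1 ≡ 4 (mod 11). Hence c = [9, 10, 4, 3, 7].
  Check: interpolating c through the α_i gives m(x) = 8 + 4·x (degree < 2) with m(α_i) = c_i for every i, so c is indeed a codeword.


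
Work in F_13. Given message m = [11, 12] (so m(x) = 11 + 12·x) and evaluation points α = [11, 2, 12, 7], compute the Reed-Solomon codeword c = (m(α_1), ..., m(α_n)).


c = [0, 9, 12, 4]

Message polynomial: m(x) = 11 + 12·x (mod 13).
For each evaluation point α_i, compute m(α_i) mod 13:
  α_1 = 11: Horner steps 12 → 0, so m(11) = 0.
  α_2 = 2: Horner steps 12 → 9, so m(2) = 9.
  α_3 = 12: Horner steps 12 → 12, so m(12) = 12.
  α_4 = 7: Horner steps 12 → 4, so m(7) = 4.
Codeword c = [0, 9, 12, 4] ∈ F_13^4.


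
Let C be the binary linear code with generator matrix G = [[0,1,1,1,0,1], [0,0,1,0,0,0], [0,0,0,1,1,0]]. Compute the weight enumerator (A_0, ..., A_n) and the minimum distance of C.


Weight distribution: A_0 = 1, A_1 = 1, A_2 = 1, A_3 = 3, A_4 = 2. Minimum distance d = 1.

Enumerate all 2^3 = 8 messages m ∈ F_2^3.
For each, compute codeword c = mG in F_2^6, then tally its weight.
  m = 000 → c = 000000, weight = 0.
  m = 100 → c = 011101, weight = 4.
  m = 010 → c = 001000, weight = 1.
  m = 110 → c = 010101, weight = 3.
  m = 001 → c = 000110, weight = 2.
  m = 101 → c = 011011, weight = 4.
  m = 011 → c = 001110, weight = 3.
  m = 111 → c = 010011, weight = 3.
Tally weights:
  weight 0: 1 codewords.
  weight 1: 1 codewords.
  weight 2: 1 codewords.
  weight 3: 3 codewords.
  weight 4: 2 codewords.
Minimum distance d = smallest w > 0 with A_w > 0 = 1.
Sanity: Σ A_w = 8 = 2^3 = 8 ✓.


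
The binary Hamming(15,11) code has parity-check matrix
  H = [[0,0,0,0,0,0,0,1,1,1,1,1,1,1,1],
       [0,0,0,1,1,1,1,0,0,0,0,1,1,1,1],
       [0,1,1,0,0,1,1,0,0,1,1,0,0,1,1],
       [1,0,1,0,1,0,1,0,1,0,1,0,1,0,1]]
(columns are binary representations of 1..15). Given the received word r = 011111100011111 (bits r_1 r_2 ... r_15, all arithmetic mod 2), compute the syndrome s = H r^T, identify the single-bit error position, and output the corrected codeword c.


s = (1, 0, 1, 0)^T, error position = 10, corrected codeword c = 011111100111111

Compute s = H r^T mod 2 one row at a time:
  s_1 = 0 + 0 + 0 + 1 + 1 + 1 + 1 + 1 = 5 ≡ 1 (mod 2).
  s_2 = 1 + 1 + 1 + 1 + 1 + 1 + 1 + 1 = 8 ≡ 0 (mod 2).
  s_3 = 1 + 1 + 1 + 1 + 0 + 1 + 1 + 1 = 7 ≡ 1 (mod 2).
  s_4 = 0 + 1 + 1 + 1 + 0 + 1 + 1 + 1 = 6 ≡ 0 (mod 2).
s = (1, 0, 1, 0)^T — this equals column 10 of H (binary 1010), so error is at position 10.
Correct: flip bit 10 of r = 011111100011111 to get c = 011111100111111.


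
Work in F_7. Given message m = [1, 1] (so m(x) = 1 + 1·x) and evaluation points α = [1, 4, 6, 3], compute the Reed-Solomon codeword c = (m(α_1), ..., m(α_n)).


c = [2, 5, 0, 4]

Message polynomial: m(x) = 1 + 1·x (mod 7).
For each evaluation point α_i, compute m(α_i) mod 7:
  α_1 = 1: Horner steps 1 → 2, so m(1) = 2.
  α_2 = 4: Horner steps 1 → 5, so m(4) = 5.
  α_3 = 6: Horner steps 1 → 0, so m(6) = 0.
  α_4 = 3: Horner steps 1 → 4, so m(3) = 4.
Codeword c = [2, 5, 0, 4] ∈ F_7^4.


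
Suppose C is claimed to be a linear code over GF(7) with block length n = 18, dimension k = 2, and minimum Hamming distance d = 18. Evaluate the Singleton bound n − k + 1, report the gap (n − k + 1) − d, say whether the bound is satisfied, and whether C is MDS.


Singleton RHS = n − k + 1 = 17, slack = -1, bound violated (no such code; not MDS).

Singleton bound: d ≤ n − k + 1.
Here n = 18, k = 2, so n − k + 1 = 17.
Given d = 18, check d ≤ 17: NO.
Slack = (n − k + 1) − d = -1.
The slack is negative: d = 18 exceeds n − k + 1 = 17 by 1, so the Singleton bound is violated and no linear [18, 2, 18]_7 code can exist. In particular it is not MDS (MDS requires d = n − k + 1 exactly).
Description: the claimed parameters are [18, 2, 18]_7; such a code would be impossible (violates the Singleton bound).


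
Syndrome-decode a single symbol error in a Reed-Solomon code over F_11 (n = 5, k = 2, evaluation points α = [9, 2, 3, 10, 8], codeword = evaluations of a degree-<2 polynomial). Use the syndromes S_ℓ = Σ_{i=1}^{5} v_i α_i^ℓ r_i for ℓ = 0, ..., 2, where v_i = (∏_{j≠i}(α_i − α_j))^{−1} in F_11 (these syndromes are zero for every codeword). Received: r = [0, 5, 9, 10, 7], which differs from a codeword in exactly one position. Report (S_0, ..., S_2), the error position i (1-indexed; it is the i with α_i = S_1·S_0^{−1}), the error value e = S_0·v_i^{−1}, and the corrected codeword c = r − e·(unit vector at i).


S = (3, 8, 3), error at position 4, error magnitude e = 6, c = [0, 5, 9, 4, 7].

Step 1: column multipliers v_i = (∏_{j≠i}(α_i − α_j))^{−1} mod 11.
  i = 1 (α = 9): (9−2)(9−3)(9−10)(9−8) = 7·6·(−1)·1 = −42 ≡ 2, so v_1 = 2^{−1} = 6 (mod 11).
  i = 2 (α = 2): (2−9)(2−3)(2−10)(2−8) = (−7)·(−1)·(−8)·(−6) = 336 ≡ 6, so v_2 = 6^{−1} = 2 (mod 11).
  i = 3 (α = 3): (3−9)(3−2)(3−10)(3−8) = (−6)·1·(−7)·(−5) = −210 ≡ 10, so v_3 = 10^{−1} = 10 (mod 11).
  i = 4 (α = 10): (10−9)(10−2)(10−3)(10−8) = 1·8·7·2 = 112 ≡ 2, so v_4 = 2^{−1} = 6 (mod 11).
  i = 5 (α = 8): (8−9)(8−2)(8−3)(8−10) = (−1)·6·5·(−2) = 60 ≡ 5, so v_5 = 5^{−1} = 9 (mod 11).
  v = [6, 2, 10, 6, 9].
Step 2: syndromes of r = [0, 5, 9, 10, 7] (all sums mod 11).
  S_0 = Σ v_i r_i = 6·0 + 2·5 + 10·9 + 6·10 + 9·7 = 223 ≡ 3.
  S_1 = Σ v_i α_i r_i = 6·9·0 + 2·2·5 + 10·3·9 + 6·10·10 + 9·8·7 = 1394 ≡ 8.
  α_i^2 mod 11 = [4, 4, 9, 1, 9].
  S_2 = Σ v_i α_i^2 r_i = 6·4·0 + 2·4·5 + 10·9·9 + 6·1·10 + 9·9·7 = 1477 ≡ 3.
  S = (3, 8, 3) ≠ 0, so r is not a codeword (an error is present).
Step 3: locate the error. For a single error e at position i, S_ℓ = v_i·e·α_i^ℓ, so α_err = S_1/S_0.
  S_0^{−1} = 3^{−1} = 4 (mod 11), so α_err = 8·4 = 32 ≡ 10 = α_4. Error position i = 4.
  Consistency check: S_2/S_1 = 3·7 = 21 ≡ 10 = α_err ✓ (single-error assumption holds).
Step 4: error magnitude e = S_0/v_4 = S_0·∏_{j≠4}(α_4 − α_j) = 3·2 = 6 ≡ 6 (mod 11).
Step 5: correct position 4: c_4 = r_4 − e = 10 − 6 ≡ 4 (mod 11). Hence c = [0, 5, 9, 4, 7].
  Check: interpolating c through the α_i gives m(x) = 8 + 4·x (degree < 2) with m(α_i) = c_i for every i, so c is indeed a codeword.


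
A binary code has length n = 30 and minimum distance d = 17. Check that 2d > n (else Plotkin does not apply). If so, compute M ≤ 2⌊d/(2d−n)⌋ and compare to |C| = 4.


Plotkin bound M ≤ 8; given |C| = 4 ≤ bound (satisfied).

Check applicability: 2d = 34, n = 30.
2d − n = 4 > 0, so Plotkin applies.
Compute d/(2d−n) = 17/4 ≈ 4.2500.
⌊d/(2d−n)⌋ = 4.
Plotkin bound: M ≤ 2·4 = 8.
Given |C| = 4, check: satisfied.
This |C| is below the Plotkin bound.


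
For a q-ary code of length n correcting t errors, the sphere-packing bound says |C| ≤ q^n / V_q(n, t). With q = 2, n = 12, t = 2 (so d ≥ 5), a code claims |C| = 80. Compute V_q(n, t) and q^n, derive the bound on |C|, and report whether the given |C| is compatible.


V_q(n, t) = 79, q^n = 4096, Hamming bound = 51, |C| = 80 > bound (violated).

Step 1: Compute V_q(n, t) = Σ_{j=0}^2 C(n, j) (q−1)^j.
  j = 0: C(12,0)·(1)^0 = 1·1 = 1.
  j = 1: C(12,1)·(1)^1 = 12·1 = 12.
  j = 2: C(12,2)·(1)^2 = 66·1 = 66.
  V_q(n, t) = 1 + 12 + 66 = 79.
Step 2: q^n = 2^12 = 4096.
Step 3: Hamming bound ⌊q^n / V_q(n,t)⌋ = ⌊4096/79⌋ = 51.
Step 4: Compare |C| = 80 to 51: violated.
The claimed |C| lies above the Hamming bound, so no 2-ary code of length 12 with d ≥ 5 can have 80 codewords.


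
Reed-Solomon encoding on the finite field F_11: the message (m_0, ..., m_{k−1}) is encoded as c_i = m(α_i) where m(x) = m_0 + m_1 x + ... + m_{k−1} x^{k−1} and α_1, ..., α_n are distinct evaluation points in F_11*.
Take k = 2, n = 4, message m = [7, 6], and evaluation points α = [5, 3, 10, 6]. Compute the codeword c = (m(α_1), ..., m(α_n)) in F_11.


c = [4, 3, 1, 10]

Message polynomial: m(x) = 7 + 6·x (mod 11).
For each evaluation point α_i, compute m(α_i) mod 11:
  α_1 = 5: Horner steps 6 → 4, so m(5) = 4.
  α_2 = 3: Horner steps 6 → 3, so m(3) = 3.
  α_3 = 10: Horner steps 6 → 1, so m(10) = 1.
  α_4 = 6: Horner steps 6 → 10, so m(6) = 10.
Codeword c = [4, 3, 1, 10] ∈ F_11^4.


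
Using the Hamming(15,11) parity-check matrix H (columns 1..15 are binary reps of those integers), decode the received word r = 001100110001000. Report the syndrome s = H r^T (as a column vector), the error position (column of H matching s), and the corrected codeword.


s = (0, 1, 0, 0)^T, error position = 4, corrected codeword c = 001000110001000

Compute s = H r^T mod 2 one row at a time:
  s_1 = 1 + 0 + 0 + 0 + 1 + 0 + 0 + 0 = 2 ≡ 0 (mod 2).
  s_2 = 1 + 0 + 0 + 1 + 1 + 0 + 0 + 0 = 3 ≡ 1 (mod 2).
  s_3 = 0 + 1 + 0 + 1 + 0 + 0 + 0 + 0 = 2 ≡ 0 (mod 2).
  s_4 = 0 + 1 + 0 + 1 + 0 + 0 + 0 + 0 = 2 ≡ 0 (mod 2).
s = (0, 1, 0, 0)^T — this equals column 4 of H (binary 0100), so error is at position 4.
Correct: flip bit 4 of r = 001100110001000 to get c = 001000110001000.


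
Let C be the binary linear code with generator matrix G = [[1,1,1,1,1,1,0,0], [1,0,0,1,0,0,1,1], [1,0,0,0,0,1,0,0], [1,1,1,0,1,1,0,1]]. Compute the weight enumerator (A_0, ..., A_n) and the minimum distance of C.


Weight distribution: A_0 = 1, A_2 = 4, A_4 = 5, A_6 = 6. Minimum distance d = 2.

Enumerate all 2^4 = 16 messages m ∈ F_2^4.
For each, compute codeword c = mG in F_2^8, then tally its weight.
  m = 0000 → c = 00000000, weight = 0.
  m = 1000 → c = 11111100, weight = 6.
  m = 0100 → c = 10010011, weight = 4.
  m = 1100 → c = 01101111, weight = 6.
  m = 0010 → c = 10000100, weight = 2.
  m = 1010 → c = 01111000, weight = 4.
  m = 0110 → c = 00010111, weight = 4.
  m = 1110 → c = 11101011, weight = 6.
  m = 0001 → c = 11101101, weight = 6.
  m = 1001 → c = 00010001, weight = 2.
  m = 0101 → c = 01111110, weight = 6.
  m = 1101 → c = 10000010, weight = 2.
  m = 0011 → c = 01101001, weight = 4.
  m = 1011 → c = 10010101, weight = 4.
  m = 0111 → c = 11111010, weight = 6.
  m = 1111 → c = 00000110, weight = 2.
Tally weights:
  weight 0: 1 codewords.
  weight 2: 4 codewords.
  weight 4: 5 codewords.
  weight 6: 6 codewords.
Minimum distance d = smallest w > 0 with A_w > 0 = 2.
Sanity: Σ A_w = 16 = 2^4 = 16 ✓.


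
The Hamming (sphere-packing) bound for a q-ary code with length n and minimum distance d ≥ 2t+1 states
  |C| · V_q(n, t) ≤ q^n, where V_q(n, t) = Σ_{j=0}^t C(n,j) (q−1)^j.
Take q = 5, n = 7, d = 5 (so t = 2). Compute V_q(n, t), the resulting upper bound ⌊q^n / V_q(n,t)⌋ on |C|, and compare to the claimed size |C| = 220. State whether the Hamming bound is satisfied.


V_q(n, t) = 365, q^n = 78125, Hamming bound = 214, |C| = 220 > bound (violated).

Step 1: Compute V_q(n, t) = Σ_{j=0}^2 C(n, j) (q−1)^j.
  j = 0: C(7,0)·(4)^0 = 1·1 = 1.
  j = 1: C(7,1)·(4)^1 = 7·4 = 28.
  j = 2: C(7,2)·(4)^2 = 21·16 = 336.
  V_q(n, t) = 1 + 28 + 336 = 365.
Step 2: q^n = 5^7 = 78125.
Step 3: Hamming bound ⌊q^n / V_q(n,t)⌋ = ⌊78125/365⌋ = 214.
Step 4: Compare |C| = 220 to 214: violated.
The claimed |C| lies above the Hamming bound, so no 5-ary code of length 7 with d ≥ 5 can have 220 codewords.


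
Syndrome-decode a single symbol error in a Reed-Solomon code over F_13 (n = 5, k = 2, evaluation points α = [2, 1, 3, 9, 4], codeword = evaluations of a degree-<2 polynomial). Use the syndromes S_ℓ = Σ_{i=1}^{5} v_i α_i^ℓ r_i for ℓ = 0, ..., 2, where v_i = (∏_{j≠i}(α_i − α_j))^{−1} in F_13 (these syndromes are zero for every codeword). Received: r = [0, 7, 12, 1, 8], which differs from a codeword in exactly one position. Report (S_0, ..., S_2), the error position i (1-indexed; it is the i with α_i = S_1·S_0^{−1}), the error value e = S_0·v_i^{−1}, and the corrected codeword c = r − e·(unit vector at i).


S = (3, 6, 12), error at position 1, error magnitude e = 10, c = [3, 7, 12, 1, 8].

Step 1: column multipliers v_i = (∏_{j≠i}(α_i − α_j))^{−1} mod 13.
  i = 1 (α = 2): (2−1)(2−3)(2−9)(2−4) = 1·(−1)·(−7)·(−2) = −14 ≡ 12, so v_1 = 12^{−1} = 12 (mod 13).
  i = 2 (α = 1): (1−2)(1−3)(1−9)(1−4) = (−1)·(−2)·(−8)·(−3) = 48 ≡ 9, so v_2 = 9^{−1} = 3 (mod 13).
  i = 3 (α = 3): (3−2)(3−1)(3−9)(3−4) = 1·2·(−6)·(−1) = 12 ≡ 12, so v_3 = 12^{−1} = 12 (mod 13).
  i = 4 (α = 9): (9−2)(9−1)(9−3)(9−4) = 7·8·6·5 = 1680 ≡ 3, so v_4 = 3^{−1} = 9 (mod 13).
  i = 5 (α = 4): (4−2)(4−1)(4−3)(4−9) = 2·3·1·(−5) = −30 ≡ 9, so v_5 = 9^{−1} = 3 (mod 13).
  v = [12, 3, 12, 9, 3].
Step 2: syndromes of r = [0, 7, 12, 1, 8] (all sums mod 13).
  S_0 = Σ v_i r_i = 12·0 + 3·7 + 12·12 + 9·1 + 3·8 = 198 ≡ 3.
  S_1 = Σ v_i α_i r_i = 12·2·0 + 3·1·7 + 12·3·12 + 9·9·1 + 3·4·8 = 630 ≡ 6.
  α_i^2 mod 13 = [4, 1, 9, 3, 3].
  S_2 = Σ v_i α_i^2 r_i = 12·4·0 + 3·1·7 + 12·9·12 + 9·3·1 + 3·3·8 = 1416 ≡ 12.
  S = (3, 6, 12) ≠ 0, so r is not a codeword (an error is present).
Step 3: locate the error. For a single error e at position i, S_ℓ = v_i·e·α_i^ℓ, so α_err = S_1/S_0.
  S_0^{−1} = 3^{−1} = 9 (mod 13), so α_err = 6·9 = 54 ≡ 2 = α_1. Error position i = 1.
  Consistency check: S_2/S_1 = 12·11 = 132 ≡ 2 = α_err ✓ (single-error assumption holds).
Step 4: error magnitude e = S_0/v_1 = S_0·∏_{j≠1}(α_1 − α_j) = 3·12 = 36 ≡ 10 (mod 13).
Step 5: correct position 1: c_1 = r_1 − e = 0 − 10 ≡ 3 (mod 13). Hence c = [3, 7, 12, 1, 8].
  Check: interpolating c through the α_i gives m(x) = 11 + 9·x (degree < 2) with m(α_i) = c_i for every i, so c is indeed a codeword.


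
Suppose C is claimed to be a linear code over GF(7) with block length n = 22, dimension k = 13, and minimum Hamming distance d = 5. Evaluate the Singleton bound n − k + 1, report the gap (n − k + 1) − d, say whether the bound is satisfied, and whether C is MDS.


Singleton RHS = n − k + 1 = 10, slack = 5, bound satisfied, not MDS.

Singleton bound: d ≤ n − k + 1.
Here n = 22, k = 13, so n − k + 1 = 10.
Given d = 5, check d ≤ 10: YES.
Slack = (n − k + 1) − d = 5.
The code is NOT MDS (slack = 5 > 0).
Description: the claimed parameters are [22, 13, 5]_7; such a code would be non-MDS.


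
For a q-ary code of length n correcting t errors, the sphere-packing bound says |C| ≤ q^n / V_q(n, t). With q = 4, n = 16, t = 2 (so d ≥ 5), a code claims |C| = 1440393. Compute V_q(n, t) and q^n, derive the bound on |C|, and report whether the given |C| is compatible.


V_q(n, t) = 1129, q^n = 4294967296, Hamming bound = 3804222, |C| = 1440393 ≤ bound (satisfied).

Step 1: Compute V_q(n, t) = Σ_{j=0}^2 C(n, j) (q−1)^j.
  j = 0: C(16,0)·(3)^0 = 1·1 = 1.
  j = 1: C(16,1)·(3)^1 = 16·3 = 48.
  j = 2: C(16,2)·(3)^2 = 120·9 = 1080.
  V_q(n, t) = 1 + 48 + 1080 = 1129.
Step 2: q^n = 4^16 = 4294967296.
Step 3: Hamming bound ⌊q^n / V_q(n,t)⌋ = ⌊4294967296/1129⌋ = 3804222.
Step 4: Compare |C| = 1440393 to 3804222: satisfied.
The claimed |C| lies below the Hamming bound.


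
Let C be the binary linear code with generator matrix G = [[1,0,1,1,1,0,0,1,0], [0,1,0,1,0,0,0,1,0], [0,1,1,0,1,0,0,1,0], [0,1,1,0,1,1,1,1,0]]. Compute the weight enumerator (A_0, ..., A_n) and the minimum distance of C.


Weight distribution: A_0 = 1, A_2 = 2, A_3 = 3, A_4 = 3, A_5 = 4, A_6 = 2, A_7 = 1. Minimum distance d = 2.

Enumerate all 2^4 = 16 messages m ∈ F_2^4.
For each, compute codeword c = mG in F_2^9, then tally its weight.
  m = 0000 → c = 000000000, weight = 0.
  m = 1000 → c = 101110010, weight = 5.
  m = 0100 → c = 010100010, weight = 3.
  m = 1100 → c = 111010000, weight = 4.
  m = 0010 → c = 011010010, weight = 4.
  m = 1010 → c = 110100000, weight = 3.
  m = 0110 → c = 001110000, weight = 3.
  m = 1110 → c = 100000010, weight = 2.
  m = 0001 → c = 011011110, weight = 6.
  m = 1001 → c = 110101100, weight = 5.
  m = 0101 → c = 001111100, weight = 5.
  m = 1101 → c = 100001110, weight = 4.
  m = 0011 → c = 000001100, weight = 2.
  m = 1011 → c = 101111110, weight = 7.
  m = 0111 → c = 010101110, weight = 5.
  m = 1111 → c = 111011100, weight = 6.
Tally weights:
  weight 0: 1 codewords.
  weight 2: 2 codewords.
  weight 3: 3 codewords.
  weight 4: 3 codewords.
  weight 5: 4 codewords.
  weight 6: 2 codewords.
  weight 7: 1 codewords.
Minimum distance d = smallest w > 0 with A_w > 0 = 2.
Sanity: Σ A_w = 16 = 2^4 = 16 ✓.


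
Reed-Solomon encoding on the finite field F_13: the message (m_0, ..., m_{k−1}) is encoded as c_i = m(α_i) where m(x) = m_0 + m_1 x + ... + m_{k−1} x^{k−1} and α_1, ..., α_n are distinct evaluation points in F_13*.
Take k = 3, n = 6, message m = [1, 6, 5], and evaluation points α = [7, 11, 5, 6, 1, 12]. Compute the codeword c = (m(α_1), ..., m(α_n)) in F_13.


c = [2, 9, 0, 9, 12, 0]

Message polynomial: m(x) = 1 + 6·x + 5·x^2 (mod 13).
For each evaluation point α_i, compute m(α_i) mod 13:
  α_1 = 7: Horner steps 5 → 2 → 2, so m(7) = 2.
  α_2 = 11: Horner steps 5 → 9 → 9, so m(11) = 9.
  α_3 = 5: Horner steps 5 → 5 → 0, so m(5) = 0.
  α_4 = 6: Horner steps 5 → 10 → 9, so m(6) = 9.
  α_5 = 1: Horner steps 5 → 11 → 12, so m(1) = 12.
  α_6 = 12: Horner steps 5 → 1 → 0, so m(12) = 0.
Codeword c = [2, 9, 0, 9, 12, 0] ∈ F_13^6.


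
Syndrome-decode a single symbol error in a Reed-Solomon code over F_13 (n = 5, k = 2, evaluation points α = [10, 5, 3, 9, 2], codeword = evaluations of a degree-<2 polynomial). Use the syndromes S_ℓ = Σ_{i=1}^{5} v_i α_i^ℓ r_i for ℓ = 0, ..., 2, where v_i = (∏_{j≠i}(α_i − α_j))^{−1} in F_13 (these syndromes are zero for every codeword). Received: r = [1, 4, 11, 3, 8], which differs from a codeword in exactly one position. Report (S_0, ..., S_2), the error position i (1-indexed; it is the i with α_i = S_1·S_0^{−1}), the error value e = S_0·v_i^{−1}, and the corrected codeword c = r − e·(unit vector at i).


S = (3, 4, 1), error at position 1, error magnitude e = 8, c = [6, 4, 11, 3, 8].

Step 1: column multipliers v_i = (∏_{j≠i}(α_i − α_j))^{−1} mod 13.
  i = 1 (α = 10): (10−5)(10−3)(10−9)(10−2) = 5·7·1·8 = 280 ≡ 7, so v_1 = 7^{−1} = 2 (mod 13).
  i = 2 (α = 5): (5−10)(5−3)(5−9)(5−2) = (−5)·2·(−4)·3 = 120 ≡ 3, so v_2 = 3^{−1} = 9 (mod 13).
  i = 3 (α = 3): (3−10)(3−5)(3−9)(3−2) = (−7)·(−2)·(−6)·1 = −84 ≡ 7, so v_3 = 7^{−1} = 2 (mod 13).
  i = 4 (α = 9): (9−10)(9−5)(9−3)(9−2) = (−1)·4·6·7 = −168 ≡ 1, so v_4 = 1^{−1} = 1 (mod 13).
  i = 5 (α = 2): (2−10)(2−5)(2−3)(2−9) = (−8)·(−3)·(−1)·(−7) = 168 ≡ 12, so v_5 = 12^{−1} = 12 (mod 13).
  v = [2, 9, 2, 1, 12].
Step 2: syndromes of r = [1, 4, 11, 3, 8] (all sums mod 13).
  S_0 = Σ v_i r_i = 2·1 + 9·4 + 2·11 + 1·3 + 12·8 = 159 ≡ 3.
  S_1 = Σ v_i α_i r_i = 2·10·1 + 9·5·4 + 2·3·11 + 1·9·3 + 12·2·8 = 485 ≡ 4.
  α_i^2 mod 13 = [9, 12, 9, 3, 4].
  S_2 = Σ v_i α_i^2 r_i = 2·9·1 + 9·12·4 + 2·9·11 + 1·3·3 + 12·4·8 = 1041 ≡ 1.
  S = (3, 4, 1) ≠ 0, so r is not a codeword (an error is present).
Step 3: locate the error. For a single error e at position i, S_ℓ = v_i·e·α_i^ℓ, so α_err = S_1/S_0.
  S_0^{−1} = 3^{−1} = 9 (mod 13), so α_err = 4·9 = 36 ≡ 10 = α_1. Error position i = 1.
  Consistency check: S_2/S_1 = 1·10 = 10 ≡ 10 = α_err ✓ (single-error assumption holds).
Step 4: error magnitude e = S_0/v_1 = S_0·∏_{j≠1}(α_1 − α_j) = 3·7 = 21 ≡ 8 (mod 13).
Step 5: correct position 1: c_1 = r_1 − e = 1 − 8 ≡ 6 (mod 13). Hence c = [6, 4, 11, 3, 8].
  Check: interpolating c through the α_i gives m(x) = 2 + 3·x (degree < 2) with m(α_i) = c_i for every i, so c is indeed a codeword.


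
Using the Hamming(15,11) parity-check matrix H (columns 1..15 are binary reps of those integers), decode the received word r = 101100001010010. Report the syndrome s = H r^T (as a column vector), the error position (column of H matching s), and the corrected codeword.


s = (1, 0, 1, 0)^T, error position = 10, corrected codeword c = 101100001110010

Compute s = H r^T mod 2 one row at a time:
  s_1 = 0 + 1 + 0 + 1 + 0 + 0 + 1 + 0 = 3 ≡ 1 (mod 2).
  s_2 = 1 + 0 + 0 + 0 + 0 + 0 + 1 + 0 = 2 ≡ 0 (mod 2).
  s_3 = 0 + 1 + 0 + 0 + 0 + 1 + 1 + 0 = 3 ≡ 1 (mod 2).
  s_4 = 1 + 1 + 0 + 0 + 1 + 1 + 0 + 0 = 4 ≡ 0 (mod 2).
s = (1, 0, 1, 0)^T — this equals column 10 of H (binary 1010), so error is at position 10.
Correct: flip bit 10 of r = 101100001010010 to get c = 101100001110010.


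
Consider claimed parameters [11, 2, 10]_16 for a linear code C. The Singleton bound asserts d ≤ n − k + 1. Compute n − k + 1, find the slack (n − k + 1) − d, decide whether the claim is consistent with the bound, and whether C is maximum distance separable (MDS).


Singleton RHS = n − k + 1 = 10, slack = 0, bound satisfied, MDS.

Singleton bound: d ≤ n − k + 1.
Here n = 11, k = 2, so n − k + 1 = 10.
Given d = 10, check d ≤ 10: YES.
Slack = (n − k + 1) − d = 0.
The code is MDS (slack = 0).
Description: the claimed parameters are [11, 2, 10]_16; such a code would be MDS (meets Singleton bound).


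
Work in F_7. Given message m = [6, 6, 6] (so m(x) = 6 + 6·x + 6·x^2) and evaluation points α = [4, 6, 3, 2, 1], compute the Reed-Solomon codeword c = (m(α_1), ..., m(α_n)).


c = [0, 6, 1, 0, 4]

Message polynomial: m(x) = 6 + 6·x + 6·x^2 (mod 7).
For each evaluation point α_i, compute m(α_i) mod 7:
  α_1 = 4: Horner steps 6 → 2 → 0, so m(4) = 0.
  α_2 = 6: Horner steps 6 → 0 → 6, so m(6) = 6.
  α_3 = 3: Horner steps 6 → 3 → 1, so m(3) = 1.
  α_4 = 2: Horner steps 6 → 4 → 0, so m(2) = 0.
  α_5 = 1: Horner steps 6 → 5 → 4, so m(1) = 4.
Codeword c = [0, 6, 1, 0, 4] ∈ F_7^5.


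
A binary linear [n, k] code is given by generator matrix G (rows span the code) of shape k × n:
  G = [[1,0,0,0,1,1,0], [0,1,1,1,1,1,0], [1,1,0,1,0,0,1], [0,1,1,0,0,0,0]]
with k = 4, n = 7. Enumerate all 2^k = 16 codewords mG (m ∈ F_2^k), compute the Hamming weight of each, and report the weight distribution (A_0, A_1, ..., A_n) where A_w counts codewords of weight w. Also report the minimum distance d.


Weight distribution: A_0 = 1, A_2 = 4, A_3 = 2, A_4 = 3, A_5 = 6. Minimum distance d = 2.

Enumerate all 2^4 = 16 messages m ∈ F_2^4.
For each, compute codeword c = mG in F_2^7, then tally its weight.
  m = 0000 → c = 0000000, weight = 0.
  m = 1000 → c = 1000110, weight = 3.
  m = 0100 → c = 0111110, weight = 5.
  m = 1100 → c = 1111000, weight = 4.
  m = 0010 → c = 1101001, weight = 4.
  m = 1010 → c = 0101111, weight = 5.
  m = 0110 → c = 1010111, weight = 5.
  m = 1110 → c = 0010001, weight = 2.
  m = 0001 → c = 0110000, weight = 2.
  m = 1001 → c = 1110110, weight = 5.
  m = 0101 → c = 0001110, weight = 3.
  m = 1101 → c = 1001000, weight = 2.
  m = 0011 → c = 1011001, weight = 4.
  m = 1011 → c = 0011111, weight = 5.
  m = 0111 → c = 1100111, weight = 5.
  m = 1111 → c = 0100001, weight = 2.
Tally weights:
  weight 0: 1 codewords.
  weight 2: 4 codewords.
  weight 3: 2 codewords.
  weight 4: 3 codewords.
  weight 5: 6 codewords.
Minimum distance d = smallest w > 0 with A_w > 0 = 2.
Sanity: Σ A_w = 16 = 2^4 = 16 ✓.


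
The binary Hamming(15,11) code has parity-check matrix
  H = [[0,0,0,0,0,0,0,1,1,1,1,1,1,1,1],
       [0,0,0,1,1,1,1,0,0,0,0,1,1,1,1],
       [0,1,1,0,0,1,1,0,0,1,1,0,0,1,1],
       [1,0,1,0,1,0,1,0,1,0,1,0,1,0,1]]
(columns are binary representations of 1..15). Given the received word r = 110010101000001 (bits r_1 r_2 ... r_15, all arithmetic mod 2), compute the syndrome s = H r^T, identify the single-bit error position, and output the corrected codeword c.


s = (0, 1, 1, 1)^T, error position = 7, corrected codeword c = 110010001000001

Compute s = H r^T mod 2 one row at a time:
  s_1 = 0 + 1 + 0 + 0 + 0 + 0 + 0 + 1 = 2 ≡ 0 (mod 2).
  s_2 = 0 + 1 + 0 + 1 + 0 + 0 + 0 + 1 = 3 ≡ 1 (mod 2).
  s_3 = 1 + 0 + 0 + 1 + 0 + 0 + 0 + 1 = 3 ≡ 1 (mod 2).
  s_4 = 1 + 0 + 1 + 1 + 1 + 0 + 0 + 1 = 5 ≡ 1 (mod 2).
s = (0, 1, 1, 1)^T — this equals column 7 of H (binary 0111), so error is at position 7.
Correct: flip bit 7 of r = 110010101000001 to get c = 110010001000001.


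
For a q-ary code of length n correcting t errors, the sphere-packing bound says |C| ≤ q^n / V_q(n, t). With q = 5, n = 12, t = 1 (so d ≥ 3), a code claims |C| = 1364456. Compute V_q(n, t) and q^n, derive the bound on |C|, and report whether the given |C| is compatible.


V_q(n, t) = 49, q^n = 244140625, Hamming bound = 4982461, |C| = 1364456 ≤ bound (satisfied).

Step 1: Compute V_q(n, t) = Σ_{j=0}^1 C(n, j) (q−1)^j.
  j = 0: C(12,0)·(4)^0 = 1·1 = 1.
  j = 1: C(12,1)·(4)^1 = 12·4 = 48.
  V_q(n, t) = 1 + 48 = 49.
Step 2: q^n = 5^12 = 244140625.
Step 3: Hamming bound ⌊q^n / V_q(n,t)⌋ = ⌊244140625/49⌋ = 4982461.
Step 4: Compare |C| = 1364456 to 4982461: satisfied.
The claimed |C| lies below the Hamming bound.


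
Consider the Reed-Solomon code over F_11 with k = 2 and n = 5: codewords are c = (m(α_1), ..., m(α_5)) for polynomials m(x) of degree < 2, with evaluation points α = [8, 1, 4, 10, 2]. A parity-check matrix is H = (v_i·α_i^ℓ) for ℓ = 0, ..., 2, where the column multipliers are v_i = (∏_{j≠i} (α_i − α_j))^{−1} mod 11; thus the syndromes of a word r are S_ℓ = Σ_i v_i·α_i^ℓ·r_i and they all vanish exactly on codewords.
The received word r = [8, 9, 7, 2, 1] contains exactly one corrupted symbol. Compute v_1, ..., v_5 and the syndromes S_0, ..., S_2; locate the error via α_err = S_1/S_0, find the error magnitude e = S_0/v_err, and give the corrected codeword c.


S = (9, 2, 9), error at position 4, error magnitude e = 10, c = [8, 9, 7, 3, 1].

Step 1: column multipliers v_i = (∏_{j≠i}(α_i − α_j))^{−1} mod 11.
  i = 1 (α = 8): (8−1)(8−4)(8−10)(8−2) = 7·4·(−2)·6 = −336 ≡ 5, so v_1 = 5^{−1} = 9 (mod 11).
  i = 2 (α = 1): (1−8)(1−4)(1−10)(1−2) = (−7)·(−3)·(−9)·(−1) = 189 ≡ 2, so v_2 = 2^{−1} = 6 (mod 11).
  i = 3 (α = 4): (4−8)(4−1)(4−10)(4−2) = (−4)·3·(−6)·2 = 144 ≡ 1, so v_3 = 1^{−1} = 1 (mod 11).
  i = 4 (α = 10): (10−8)(10−1)(10−4)(10−2) = 2·9·6·8 = 864 ≡ 6, so v_4 = 6^{−1} = 2 (mod 11).
  i = 5 (α = 2): (2−8)(2−1)(2−4)(2−10) = (−6)·1·(−2)·(−8) = −96 ≡ 3, so v_5 = 3^{−1} = 4 (mod 11).
  v = [9, 6, 1, 2, 4].
Step 2: syndromes of r = [8, 9, 7, 2, 1] (all sums mod 11).
  S_0 = Σ v_i r_i = 9·8 + 6·9 + 1·7 + 2·2 + 4·1 = 141 ≡ 9.
  S_1 = Σ v_i α_i r_i = 9·8·8 + 6·1·9 + 1·4·7 + 2·10·2 + 4·2·1 = 706 ≡ 2.
  α_i^2 mod 11 = [9, 1, 5, 1, 4].
  S_2 = Σ v_i α_i^2 r_i = 9·9·8 + 6·1·9 + 1·5·7 + 2·1·2 + 4·4·1 = 757 ≡ 9.
  S = (9, 2, 9) ≠ 0, so r is not a codeword (an error is present).
Step 3: locate the error. For a single error e at position i, S_ℓ = v_i·e·α_i^ℓ, so α_err = S_1/S_0.
  S_0^{−1} = 9^{−1} = 5 (mod 11), so α_err = 2·5 = 10 ≡ 10 = α_4. Error position i = 4.
  Consistency check: S_2/S_1 = 9·6 = 54 ≡ 10 = α_err ✓ (single-error assumption holds).
Step 4: error magnitude e = S_0/v_4 = S_0·∏_{j≠4}(α_4 − α_j) = 9·6 = 54 ≡ 10 (mod 11).
Step 5: correct position 4: c_4 = r_4 − e = 2 − 10 ≡ 3 (mod 11). Hence c = [8, 9, 7, 3, 1].
  Check: interpolating c through the α_i gives m(x) = 6 + 3·x (degree < 2) with m(α_i) = c_i for every i, so c is indeed a codeword.


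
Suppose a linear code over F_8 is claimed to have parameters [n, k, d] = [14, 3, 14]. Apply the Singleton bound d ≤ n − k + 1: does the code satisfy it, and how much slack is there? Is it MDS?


Singleton RHS = n − k + 1 = 12, slack = -2, bound violated (no such code; not MDS).

Singleton bound: d ≤ n − k + 1.
Here n = 14, k = 3, so n − k + 1 = 12.
Given d = 14, check d ≤ 12: NO.
Slack = (n − k + 1) − d = -2.
The slack is negative: d = 14 exceeds n − k + 1 = 12 by 2, so the Singleton bound is violated and no linear [14, 3, 14]_8 code can exist. In particular it is not MDS (MDS requires d = n − k + 1 exactly).
Description: the claimed parameters are [14, 3, 14]_8; such a code would be impossible (violates the Singleton bound).


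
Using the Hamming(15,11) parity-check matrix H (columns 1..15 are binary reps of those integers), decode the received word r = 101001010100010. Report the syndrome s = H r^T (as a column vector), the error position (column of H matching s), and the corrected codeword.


s = (1, 0, 0, 0)^T, error position = 8, corrected codeword c = 101001000100010

Compute s = H r^T mod 2 one row at a time:
  s_1 = 1 + 0 + 1 + 0 + 0 + 0 + 1 + 0 = 3 ≡ 1 (mod 2).
  s_2 = 0 + 0 + 1 + 0 + 0 + 0 + 1 + 0 = 2 ≡ 0 (mod 2).
  s_3 = 0 + 1 + 1 + 0 + 1 + 0 + 1 + 0 = 4 ≡ 0 (mod 2).
  s_4 = 1 + 1 + 0 + 0 + 0 + 0 + 0 + 0 = 2 ≡ 0 (mod 2).
s = (1, 0, 0, 0)^T — this equals column 8 of H (binary 1000), so error is at position 8.
Correct: flip bit 8 of r = 101001010100010 to get c = 101001000100010.
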